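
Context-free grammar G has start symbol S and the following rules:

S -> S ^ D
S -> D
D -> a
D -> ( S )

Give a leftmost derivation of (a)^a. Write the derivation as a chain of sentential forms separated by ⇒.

S⇒S^D⇒D^D⇒(S)^D⇒(D)^D⇒(a)^D⇒(a)^a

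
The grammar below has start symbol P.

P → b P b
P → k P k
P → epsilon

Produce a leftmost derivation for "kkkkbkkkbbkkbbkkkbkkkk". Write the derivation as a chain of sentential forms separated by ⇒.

P⇒kPk⇒kkPkk⇒kkkPkkk⇒kkkkPkkkk⇒kkkkbPbkkkk⇒kkkkbkPkbkkkk⇒kkkkbkkPkkbkkkk⇒kkkkbkkkPkkkbkkkk⇒kkkkbkkkbPbkkkbkkkk⇒kkkkbkkkbbPbbkkkbkkkk⇒kkkkbkkkbbkPkbbkkkbkkkk⇒kkkkbkkkbbkkbbkkkbkkkk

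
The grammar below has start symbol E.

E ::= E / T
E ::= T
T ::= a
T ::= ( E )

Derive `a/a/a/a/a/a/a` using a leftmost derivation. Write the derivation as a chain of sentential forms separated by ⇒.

E ⇒ E/T ⇒ E/T/T ⇒ E/T/T/T ⇒ E/T/T/T/T ⇒ E/T/T/T/T/T ⇒ E/T/T/T/T/T/T ⇒ T/T/T/T/T/T/T ⇒ a/T/T/T/T/T/T ⇒ a/a/T/T/T/T/T ⇒ a/a/a/T/T/T/T ⇒ a/a/a/a/T/T/T ⇒ a/a/a/a/a/T/T ⇒ a/a/a/a/a/a/T ⇒ a/a/a/a/a/a/a

E ⇒ E/T   [E ::= E / T]
E/T ⇒ E/T/T   [E ::= E / T]
E/T/T ⇒ E/T/T/T   [E ::= E / T]
E/T/T/T ⇒ E/T/T/T/T   [E ::= E / T]
E/T/T/T/T ⇒ E/T/T/T/T/T   [E ::= E / T]
E/T/T/T/T/T ⇒ E/T/T/T/T/T/T   [E ::= E / T]
E/T/T/T/T/T/T ⇒ T/T/T/T/T/T/T   [E ::= T]
T/T/T/T/T/T/T ⇒ a/T/T/T/T/T/T   [T ::= a]
a/T/T/T/T/T/T ⇒ a/a/T/T/T/T/T   [T ::= a]
a/a/T/T/T/T/T ⇒ a/a/a/T/T/T/T   [T ::= a]
a/a/a/T/T/T/T ⇒ a/a/a/a/T/T/T   [T ::= a]
a/a/a/a/T/T/T ⇒ a/a/a/a/a/T/T   [T ::= a]
a/a/a/a/a/T/T ⇒ a/a/a/a/a/a/T   [T ::= a]
a/a/a/a/a/a/T ⇒ a/a/a/a/a/a/a   [T ::= a]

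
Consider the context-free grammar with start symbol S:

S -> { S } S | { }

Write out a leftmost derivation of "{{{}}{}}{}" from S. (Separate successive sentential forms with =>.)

S=>{S}S=>{{S}S}S=>{{{}}S}S=>{{{}}{}}S=>{{{}}{}}{}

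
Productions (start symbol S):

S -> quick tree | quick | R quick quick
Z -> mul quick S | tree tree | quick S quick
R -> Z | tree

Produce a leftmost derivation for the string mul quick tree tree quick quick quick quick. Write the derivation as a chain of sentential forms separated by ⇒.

S ⇒ R quick quick   [S -> R quick quick]
R quick quick ⇒ Z quick quick   [R -> Z]
Z quick quick ⇒ mul quick S quick quick   [Z -> mul quick S]
mul quick S quick quick ⇒ mul quick R quick quick quick quick   [S -> R quick quick]
mul quick R quick quick quick quick ⇒ mul quick Z quick quick quick quick   [R -> Z]
mul quick Z quick quick quick quick ⇒ mul quick tree tree quick quick quick quick   [Z -> tree tree]

S ⇒ R quick quick ⇒ Z quick quick ⇒ mul quick S quick quick ⇒ mul quick R quick quick quick quick ⇒ mul quick Z quick quick quick quick ⇒ mul quick tree tree quick quick quick quick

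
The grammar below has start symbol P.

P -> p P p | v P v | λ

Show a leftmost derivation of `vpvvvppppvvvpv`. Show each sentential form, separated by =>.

P => vPv   [P -> v P v]
vPv => vpPpv   [P -> p P p]
vpPpv => vpvPvpv   [P -> v P v]
vpvPvpv => vpvvPvvpv   [P -> v P v]
vpvvPvvpv => vpvvvPvvvpv   [P -> v P v]
vpvvvPvvvpv => vpvvvpPpvvvpv   [P -> p P p]
vpvvvpPpvvvpv => vpvvvppPppvvvpv   [P -> p P p]
vpvvvppPppvvvpv => vpvvvppppvvvpv   [P -> λ]

P=>vPv=>vpPpv=>vpvPvpv=>vpvvPvvpv=>vpvvvPvvvpv=>vpvvvpPpvvvpv=>vpvvvppPppvvvpv=>vpvvvppppvvvpv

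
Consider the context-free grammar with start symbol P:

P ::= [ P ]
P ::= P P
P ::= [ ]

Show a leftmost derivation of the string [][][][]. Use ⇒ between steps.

P ⇒ PP ⇒ PPP ⇒ []PP ⇒ [][]P ⇒ [][]PP ⇒ [][][]P ⇒ [][][][]

P ⇒ PP   [P ::= P P]
PP ⇒ PPP   [P ::= P P]
PPP ⇒ []PP   [P ::= [ ]]
[]PP ⇒ [][]P   [P ::= [ ]]
[][]P ⇒ [][]PP   [P ::= P P]
[][]PP ⇒ [][][]P   [P ::= [ ]]
[][][]P ⇒ [][][][]   [P ::= [ ]]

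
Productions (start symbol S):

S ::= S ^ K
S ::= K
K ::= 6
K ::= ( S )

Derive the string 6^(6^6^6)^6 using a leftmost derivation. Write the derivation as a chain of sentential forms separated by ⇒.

S ⇒ S^K   [S ::= S ^ K]
S^K ⇒ S^K^K   [S ::= S ^ K]
S^K^K ⇒ K^K^K   [S ::= K]
K^K^K ⇒ 6^K^K   [K ::= 6]
6^K^K ⇒ 6^(S)^K   [K ::= ( S )]
6^(S)^K ⇒ 6^(S^K)^K   [S ::= S ^ K]
6^(S^K)^K ⇒ 6^(S^K^K)^K   [S ::= S ^ K]
6^(S^K^K)^K ⇒ 6^(K^K^K)^K   [S ::= K]
6^(K^K^K)^K ⇒ 6^(6^K^K)^K   [K ::= 6]
6^(6^K^K)^K ⇒ 6^(6^6^K)^K   [K ::= 6]
6^(6^6^K)^K ⇒ 6^(6^6^6)^K   [K ::= 6]
6^(6^6^6)^K ⇒ 6^(6^6^6)^6   [K ::= 6]

S⇒S^K⇒S^K^K⇒K^K^K⇒6^K^K⇒6^(S)^K⇒6^(S^K)^K⇒6^(S^K^K)^K⇒6^(K^K^K)^K⇒6^(6^K^K)^K⇒6^(6^6^K)^K⇒6^(6^6^6)^K⇒6^(6^6^6)^6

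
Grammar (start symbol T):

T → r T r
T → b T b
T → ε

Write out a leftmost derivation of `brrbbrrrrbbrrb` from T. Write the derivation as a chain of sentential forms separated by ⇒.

T ⇒ bTb ⇒ brTrb ⇒ brrTrrb ⇒ brrbTbrrb ⇒ brrbbTbbrrb ⇒ brrbbrTrbbrrb ⇒ brrbbrrTrrbbrrb ⇒ brrbbrrrrbbrrb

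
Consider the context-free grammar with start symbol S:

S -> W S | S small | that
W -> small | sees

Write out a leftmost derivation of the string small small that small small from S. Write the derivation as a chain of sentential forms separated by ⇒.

S ⇒ S small   [S -> S small]
S small ⇒ S small small   [S -> S small]
S small small ⇒ W S small small   [S -> W S]
W S small small ⇒ small S small small   [W -> small]
small S small small ⇒ small W S small small   [S -> W S]
small W S small small ⇒ small small S small small   [W -> small]
small small S small small ⇒ small small that small small   [S -> that]

S ⇒ S small ⇒ S small small ⇒ W S small small ⇒ small S small small ⇒ small W S small small ⇒ small small S small small ⇒ small small that small small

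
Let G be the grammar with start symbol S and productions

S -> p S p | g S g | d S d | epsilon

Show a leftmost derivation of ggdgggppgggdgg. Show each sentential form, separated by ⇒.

S ⇒ gSg ⇒ ggSgg ⇒ ggdSdgg ⇒ ggdgSgdgg ⇒ ggdggSggdgg ⇒ ggdgggSgggdgg ⇒ ggdgggpSpgggdgg ⇒ ggdgggppgggdgg

S ⇒ gSg   [S -> g S g]
gSg ⇒ ggSgg   [S -> g S g]
ggSgg ⇒ ggdSdgg   [S -> d S d]
ggdSdgg ⇒ ggdgSgdgg   [S -> g S g]
ggdgSgdgg ⇒ ggdggSggdgg   [S -> g S g]
ggdggSggdgg ⇒ ggdgggSgggdgg   [S -> g S g]
ggdgggSgggdgg ⇒ ggdgggpSpgggdgg   [S -> p S p]
ggdgggpSpgggdgg ⇒ ggdgggppgggdgg   [S -> epsilon]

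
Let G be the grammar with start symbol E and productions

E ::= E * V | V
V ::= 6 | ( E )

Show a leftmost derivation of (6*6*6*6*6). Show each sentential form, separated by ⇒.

E ⇒ V   [E ::= V]
V ⇒ (E)   [V ::= ( E )]
(E) ⇒ (E*V)   [E ::= E * V]
(E*V) ⇒ (E*V*V)   [E ::= E * V]
(E*V*V) ⇒ (E*V*V*V)   [E ::= E * V]
(E*V*V*V) ⇒ (E*V*V*V*V)   [E ::= E * V]
(E*V*V*V*V) ⇒ (V*V*V*V*V)   [E ::= V]
(V*V*V*V*V) ⇒ (6*V*V*V*V)   [V ::= 6]
(6*V*V*V*V) ⇒ (6*6*V*V*V)   [V ::= 6]
(6*6*V*V*V) ⇒ (6*6*6*V*V)   [V ::= 6]
(6*6*6*V*V) ⇒ (6*6*6*6*V)   [V ::= 6]
(6*6*6*6*V) ⇒ (6*6*6*6*6)   [V ::= 6]

E ⇒ V ⇒ (E) ⇒ (E*V) ⇒ (E*V*V) ⇒ (E*V*V*V) ⇒ (E*V*V*V*V) ⇒ (V*V*V*V*V) ⇒ (6*V*V*V*V) ⇒ (6*6*V*V*V) ⇒ (6*6*6*V*V) ⇒ (6*6*6*6*V) ⇒ (6*6*6*6*6)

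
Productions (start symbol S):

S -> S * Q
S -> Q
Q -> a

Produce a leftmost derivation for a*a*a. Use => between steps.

S => S*Q => S*Q*Q => Q*Q*Q => a*Q*Q => a*a*Q => a*a*a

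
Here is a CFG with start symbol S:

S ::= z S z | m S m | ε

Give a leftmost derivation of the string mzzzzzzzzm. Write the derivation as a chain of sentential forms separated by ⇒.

S ⇒ mSm ⇒ mzSzm ⇒ mzzSzzm ⇒ mzzzSzzzm ⇒ mzzzzSzzzzm ⇒ mzzzzzzzzm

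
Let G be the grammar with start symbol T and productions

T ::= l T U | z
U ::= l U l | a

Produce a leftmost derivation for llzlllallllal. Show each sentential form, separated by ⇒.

T⇒lTU⇒llTUU⇒llzUU⇒llzlUlU⇒llzllUllU⇒llzlllUlllU⇒llzlllalllU⇒llzlllallllUl⇒llzlllallllal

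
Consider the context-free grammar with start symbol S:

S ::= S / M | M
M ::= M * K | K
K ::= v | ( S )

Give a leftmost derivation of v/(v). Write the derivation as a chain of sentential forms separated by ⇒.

S ⇒ S/M ⇒ M/M ⇒ K/M ⇒ v/M ⇒ v/K ⇒ v/(S) ⇒ v/(M) ⇒ v/(K) ⇒ v/(v)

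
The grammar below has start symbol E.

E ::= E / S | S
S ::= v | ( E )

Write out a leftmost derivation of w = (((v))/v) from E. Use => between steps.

E => S => (E) => (E/S) => (S/S) => ((E)/S) => ((S)/S) => (((E))/S) => (((S))/S) => (((v))/S) => (((v))/v)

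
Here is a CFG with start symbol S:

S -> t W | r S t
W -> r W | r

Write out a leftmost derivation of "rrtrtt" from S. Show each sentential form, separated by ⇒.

S⇒rSt⇒rrStt⇒rrtWtt⇒rrtrtt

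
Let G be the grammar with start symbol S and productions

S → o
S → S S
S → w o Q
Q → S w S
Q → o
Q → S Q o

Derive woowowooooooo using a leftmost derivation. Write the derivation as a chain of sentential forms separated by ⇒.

S ⇒ SS ⇒ SSS ⇒ woQSS ⇒ wooSS ⇒ woowoQS ⇒ woowoSQoS ⇒ woowowoQQoS ⇒ woowowooQoS ⇒ woowowooSQooS ⇒ woowowoooQooS ⇒ woowowooooooS ⇒ woowowooooooo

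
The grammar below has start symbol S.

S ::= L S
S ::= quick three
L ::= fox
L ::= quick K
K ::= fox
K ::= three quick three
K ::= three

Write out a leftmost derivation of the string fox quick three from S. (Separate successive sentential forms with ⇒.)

S ⇒ L S ⇒ fox S ⇒ fox quick three

S ⇒ L S   [S ::= L S]
L S ⇒ fox S   [L ::= fox]
fox S ⇒ fox quick three   [S ::= quick three]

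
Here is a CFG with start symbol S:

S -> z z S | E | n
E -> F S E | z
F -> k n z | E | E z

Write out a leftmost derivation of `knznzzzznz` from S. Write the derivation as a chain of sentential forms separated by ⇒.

S ⇒ E ⇒ FSE ⇒ EzSE ⇒ FSEzSE ⇒ ESEzSE ⇒ FSESEzSE ⇒ knzSESEzSE ⇒ knznESEzSE ⇒ knznzSEzSE ⇒ knznzEEzSE ⇒ knznzzEzSE ⇒ knznzzzzSE ⇒ knznzzzznE ⇒ knznzzzznz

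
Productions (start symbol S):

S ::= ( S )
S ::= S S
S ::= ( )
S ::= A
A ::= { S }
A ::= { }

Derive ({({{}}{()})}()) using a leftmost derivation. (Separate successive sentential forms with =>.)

S=>(S)=>(SS)=>(AS)=>({S}S)=>({(S)}S)=>({(SS)}S)=>({(AS)}S)=>({({S}S)}S)=>({({A}S)}S)=>({({{}}S)}S)=>({({{}}A)}S)=>({({{}}{S})}S)=>({({{}}{()})}S)=>({({{}}{()})}())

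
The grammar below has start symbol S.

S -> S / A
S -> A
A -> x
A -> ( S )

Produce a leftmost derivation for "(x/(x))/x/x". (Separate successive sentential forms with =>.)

S => S/A => S/A/A => A/A/A => (S)/A/A => (S/A)/A/A => (A/A)/A/A => (x/A)/A/A => (x/(S))/A/A => (x/(A))/A/A => (x/(x))/A/A => (x/(x))/x/A => (x/(x))/x/x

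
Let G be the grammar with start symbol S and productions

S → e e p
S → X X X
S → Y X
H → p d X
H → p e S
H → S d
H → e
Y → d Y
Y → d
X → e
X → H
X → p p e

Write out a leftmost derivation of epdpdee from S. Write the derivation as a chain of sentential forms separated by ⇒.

S ⇒ XXX ⇒ eXX ⇒ eHX ⇒ epdXX ⇒ epdHX ⇒ epdpdXX ⇒ epdpdeX ⇒ epdpdee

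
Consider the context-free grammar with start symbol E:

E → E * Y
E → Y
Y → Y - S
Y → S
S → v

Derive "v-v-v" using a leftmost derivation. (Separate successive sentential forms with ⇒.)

E ⇒ Y   [E → Y]
Y ⇒ Y-S   [Y → Y - S]
Y-S ⇒ Y-S-S   [Y → Y - S]
Y-S-S ⇒ S-S-S   [Y → S]
S-S-S ⇒ v-S-S   [S → v]
v-S-S ⇒ v-v-S   [S → v]
v-v-S ⇒ v-v-v   [S → v]

E ⇒ Y ⇒ Y-S ⇒ Y-S-S ⇒ S-S-S ⇒ v-S-S ⇒ v-v-S ⇒ v-v-v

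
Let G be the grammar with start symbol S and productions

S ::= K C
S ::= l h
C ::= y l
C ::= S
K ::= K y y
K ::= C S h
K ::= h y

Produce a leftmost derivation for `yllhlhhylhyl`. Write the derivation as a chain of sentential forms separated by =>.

S => KC => CShC => ylShC => ylKChC => ylCShChC => ylSShChC => yllhShChC => yllhlhhChC => yllhlhhylhC => yllhlhhylhyl

S => KC   [S ::= K C]
KC => CShC   [K ::= C S h]
CShC => ylShC   [C ::= y l]
ylShC => ylKChC   [S ::= K C]
ylKChC => ylCShChC   [K ::= C S h]
ylCShChC => ylSShChC   [C ::= S]
ylSShChC => yllhShChC   [S ::= l h]
yllhShChC => yllhlhhChC   [S ::= l h]
yllhlhhChC => yllhlhhylhC   [C ::= y l]
yllhlhhylhC => yllhlhhylhyl   [C ::= y l]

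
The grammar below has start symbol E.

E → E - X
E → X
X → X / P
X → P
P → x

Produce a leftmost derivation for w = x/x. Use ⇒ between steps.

E ⇒ X ⇒ X/P ⇒ P/P ⇒ x/P ⇒ x/x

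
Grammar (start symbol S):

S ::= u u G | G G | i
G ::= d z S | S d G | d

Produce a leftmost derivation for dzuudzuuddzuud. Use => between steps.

S => GG => dzSG => dzuuGG => dzuudzSG => dzuudzuuGG => dzuudzuudG => dzuudzuuddzS => dzuudzuuddzuuG => dzuudzuuddzuud

S => GG   [S ::= G G]
GG => dzSG   [G ::= d z S]
dzSG => dzuuGG   [S ::= u u G]
dzuuGG => dzuudzSG   [G ::= d z S]
dzuudzSG => dzuudzuuGG   [S ::= u u G]
dzuudzuuGG => dzuudzuudG   [G ::= d]
dzuudzuudG => dzuudzuuddzS   [G ::= d z S]
dzuudzuuddzS => dzuudzuuddzuuG   [S ::= u u G]
dzuudzuuddzuuG => dzuudzuuddzuud   [G ::= d]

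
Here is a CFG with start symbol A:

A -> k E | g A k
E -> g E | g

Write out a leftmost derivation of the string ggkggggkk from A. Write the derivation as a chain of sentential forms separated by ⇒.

A ⇒ gAk   [A -> g A k]
gAk ⇒ ggAkk   [A -> g A k]
ggAkk ⇒ ggkEkk   [A -> k E]
ggkEkk ⇒ ggkgEkk   [E -> g E]
ggkgEkk ⇒ ggkggEkk   [E -> g E]
ggkggEkk ⇒ ggkgggEkk   [E -> g E]
ggkgggEkk ⇒ ggkggggkk   [E -> g]

A ⇒ gAk ⇒ ggAkk ⇒ ggkEkk ⇒ ggkgEkk ⇒ ggkggEkk ⇒ ggkgggEkk ⇒ ggkggggkk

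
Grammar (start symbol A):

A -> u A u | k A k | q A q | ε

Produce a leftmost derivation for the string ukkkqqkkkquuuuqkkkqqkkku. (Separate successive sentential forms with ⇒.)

A⇒uAu⇒ukAku⇒ukkAkku⇒ukkkAkkku⇒ukkkqAqkkku⇒ukkkqqAqqkkku⇒ukkkqqkAkqqkkku⇒ukkkqqkkAkkqqkkku⇒ukkkqqkkkAkkkqqkkku⇒ukkkqqkkkqAqkkkqqkkku⇒ukkkqqkkkquAuqkkkqqkkku⇒ukkkqqkkkquuAuuqkkkqqkkku⇒ukkkqqkkkquuuuqkkkqqkkku

A ⇒ uAu   [A -> u A u]
uAu ⇒ ukAku   [A -> k A k]
ukAku ⇒ ukkAkku   [A -> k A k]
ukkAkku ⇒ ukkkAkkku   [A -> k A k]
ukkkAkkku ⇒ ukkkqAqkkku   [A -> q A q]
ukkkqAqkkku ⇒ ukkkqqAqqkkku   [A -> q A q]
ukkkqqAqqkkku ⇒ ukkkqqkAkqqkkku   [A -> k A k]
ukkkqqkAkqqkkku ⇒ ukkkqqkkAkkqqkkku   [A -> k A k]
ukkkqqkkAkkqqkkku ⇒ ukkkqqkkkAkkkqqkkku   [A -> k A k]
ukkkqqkkkAkkkqqkkku ⇒ ukkkqqkkkqAqkkkqqkkku   [A -> q A q]
ukkkqqkkkqAqkkkqqkkku ⇒ ukkkqqkkkquAuqkkkqqkkku   [A -> u A u]
ukkkqqkkkquAuqkkkqqkkku ⇒ ukkkqqkkkquuAuuqkkkqqkkku   [A -> u A u]
ukkkqqkkkquuAuuqkkkqqkkku ⇒ ukkkqqkkkquuuuqkkkqqkkku   [A -> ε]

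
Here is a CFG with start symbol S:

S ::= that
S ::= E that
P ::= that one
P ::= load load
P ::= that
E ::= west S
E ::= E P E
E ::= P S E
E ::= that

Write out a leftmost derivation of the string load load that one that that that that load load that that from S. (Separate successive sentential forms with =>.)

S => E that => P S E that => load load S E that => load load E that E that => load load P S E that E that => load load that one S E that E that => load load that one that E that E that => load load that one that that that E that => load load that one that that that E P E that => load load that one that that that that P E that => load load that one that that that that load load E that => load load that one that that that that load load that that

S => E that   [S ::= E that]
E that => P S E that   [E ::= P S E]
P S E that => load load S E that   [P ::= load load]
load load S E that => load load E that E that   [S ::= E that]
load load E that E that => load load P S E that E that   [E ::= P S E]
load load P S E that E that => load load that one S E that E that   [P ::= that one]
load load that one S E that E that => load load that one that E that E that   [S ::= that]
load load that one that E that E that => load load that one that that that E that   [E ::= that]
load load that one that that that E that => load load that one that that that E P E that   [E ::= E P E]
load load that one that that that E P E that => load load that one that that that that P E that   [E ::= that]
load load that one that that that that P E that => load load that one that that that that load load E that   [P ::= load load]
load load that one that that that that load load E that => load load that one that that that that load load that that   [E ::= that]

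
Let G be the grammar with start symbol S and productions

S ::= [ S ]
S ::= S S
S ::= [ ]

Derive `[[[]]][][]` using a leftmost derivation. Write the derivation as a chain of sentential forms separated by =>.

S => SS => [S]S => [[S]]S => [[[]]]S => [[[]]]SS => [[[]]][]S => [[[]]][][]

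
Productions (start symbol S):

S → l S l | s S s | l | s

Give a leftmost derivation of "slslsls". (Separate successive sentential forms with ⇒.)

S ⇒ sSs   [S → s S s]
sSs ⇒ slSls   [S → l S l]
slSls ⇒ slsSsls   [S → s S s]
slsSsls ⇒ slslsls   [S → l]

S ⇒ sSs ⇒ slSls ⇒ slsSsls ⇒ slslsls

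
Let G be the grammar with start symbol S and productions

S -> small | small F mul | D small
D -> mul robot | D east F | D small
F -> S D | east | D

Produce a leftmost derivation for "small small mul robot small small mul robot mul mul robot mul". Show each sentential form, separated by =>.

S => small F mul => small S D mul => small small F mul D mul => small small S D mul D mul => small small D small D mul D mul => small small D small small D mul D mul => small small mul robot small small D mul D mul => small small mul robot small small mul robot mul D mul => small small mul robot small small mul robot mul mul robot mul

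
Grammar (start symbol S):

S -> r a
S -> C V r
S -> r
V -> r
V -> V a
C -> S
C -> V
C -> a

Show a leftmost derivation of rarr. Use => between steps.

S => CVr   [S -> C V r]
CVr => SVr   [C -> S]
SVr => raVr   [S -> r a]
raVr => rarr   [V -> r]

S => CVr => SVr => raVr => rarr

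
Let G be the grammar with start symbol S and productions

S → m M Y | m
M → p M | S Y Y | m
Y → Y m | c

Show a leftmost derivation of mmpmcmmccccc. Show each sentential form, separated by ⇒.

S⇒mMY⇒mSYYY⇒mmMYYYY⇒mmpMYYYY⇒mmpSYYYYYY⇒mmpmYYYYYY⇒mmpmYmYYYYY⇒mmpmYmmYYYYY⇒mmpmcmmYYYYY⇒mmpmcmmcYYYY⇒mmpmcmmccYYY⇒mmpmcmmcccYY⇒mmpmcmmccccY⇒mmpmcmmccccc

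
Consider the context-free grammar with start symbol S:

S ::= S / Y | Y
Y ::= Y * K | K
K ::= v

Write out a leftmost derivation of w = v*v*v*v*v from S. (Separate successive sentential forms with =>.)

S => Y => Y*K => Y*K*K => Y*K*K*K => Y*K*K*K*K => K*K*K*K*K => v*K*K*K*K => v*v*K*K*K => v*v*v*K*K => v*v*v*v*K => v*v*v*v*v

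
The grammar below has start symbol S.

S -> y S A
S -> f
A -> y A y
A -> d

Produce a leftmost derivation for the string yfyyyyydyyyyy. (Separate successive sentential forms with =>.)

S => ySA   [S -> y S A]
ySA => yfA   [S -> f]
yfA => yfyAy   [A -> y A y]
yfyAy => yfyyAyy   [A -> y A y]
yfyyAyy => yfyyyAyyy   [A -> y A y]
yfyyyAyyy => yfyyyyAyyyy   [A -> y A y]
yfyyyyAyyyy => yfyyyyyAyyyyy   [A -> y A y]
yfyyyyyAyyyyy => yfyyyyydyyyyy   [A -> d]

S=>ySA=>yfA=>yfyAy=>yfyyAyy=>yfyyyAyyy=>yfyyyyAyyyy=>yfyyyyyAyyyyy=>yfyyyyydyyyyy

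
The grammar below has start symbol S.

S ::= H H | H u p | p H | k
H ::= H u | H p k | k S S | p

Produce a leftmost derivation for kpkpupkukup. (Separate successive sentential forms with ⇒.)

S⇒Hup⇒kSSup⇒kpHSup⇒kpHuSup⇒kpkSSuSup⇒kpkHupSuSup⇒kpkpupSuSup⇒kpkpupkuSup⇒kpkpupkukup

S ⇒ Hup   [S ::= H u p]
Hup ⇒ kSSup   [H ::= k S S]
kSSup ⇒ kpHSup   [S ::= p H]
kpHSup ⇒ kpHuSup   [H ::= H u]
kpHuSup ⇒ kpkSSuSup   [H ::= k S S]
kpkSSuSup ⇒ kpkHupSuSup   [S ::= H u p]
kpkHupSuSup ⇒ kpkpupSuSup   [H ::= p]
kpkpupSuSup ⇒ kpkpupkuSup   [S ::= k]
kpkpupkuSup ⇒ kpkpupkukup   [S ::= k]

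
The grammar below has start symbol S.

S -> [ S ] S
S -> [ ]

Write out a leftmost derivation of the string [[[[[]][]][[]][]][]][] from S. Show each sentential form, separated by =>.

S => [S]S => [[S]S]S => [[[S]S]S]S => [[[[S]S]S]S]S => [[[[[]]S]S]S]S => [[[[[]][]]S]S]S => [[[[[]][]][S]S]S]S => [[[[[]][]][[]]S]S]S => [[[[[]][]][[]][]]S]S => [[[[[]][]][[]][]][]]S => [[[[[]][]][[]][]][]][]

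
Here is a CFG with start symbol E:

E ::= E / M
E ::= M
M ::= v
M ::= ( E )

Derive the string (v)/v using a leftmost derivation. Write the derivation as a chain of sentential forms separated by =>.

E => E/M => M/M => (E)/M => (M)/M => (v)/M => (v)/v

E => E/M   [E ::= E / M]
E/M => M/M   [E ::= M]
M/M => (E)/M   [M ::= ( E )]
(E)/M => (M)/M   [E ::= M]
(M)/M => (v)/M   [M ::= v]
(v)/M => (v)/v   [M ::= v]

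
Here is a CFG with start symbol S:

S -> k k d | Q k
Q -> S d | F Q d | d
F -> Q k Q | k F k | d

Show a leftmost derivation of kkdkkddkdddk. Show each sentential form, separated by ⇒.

S⇒Qk⇒FQdk⇒QkQQdk⇒FQdkQQdk⇒kFkQdkQQdk⇒kkFkkQdkQQdk⇒kkdkkQdkQQdk⇒kkdkkddkQQdk⇒kkdkkddkdQdk⇒kkdkkddkdddk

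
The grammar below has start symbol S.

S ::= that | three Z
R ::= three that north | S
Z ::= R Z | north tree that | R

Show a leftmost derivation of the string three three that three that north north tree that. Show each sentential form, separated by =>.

S => three Z   [S ::= three Z]
three Z => three R Z   [Z ::= R Z]
three R Z => three S Z   [R ::= S]
three S Z => three three Z Z   [S ::= three Z]
three three Z Z => three three R Z Z   [Z ::= R Z]
three three R Z Z => three three S Z Z   [R ::= S]
three three S Z Z => three three that Z Z   [S ::= that]
three three that Z Z => three three that R Z   [Z ::= R]
three three that R Z => three three that three that north Z   [R ::= three that north]
three three that three that north Z => three three that three that north north tree that   [Z ::= north tree that]

S => three Z => three R Z => three S Z => three three Z Z => three three R Z Z => three three S Z Z => three three that Z Z => three three that R Z => three three that three that north Z => three three that three that north north tree that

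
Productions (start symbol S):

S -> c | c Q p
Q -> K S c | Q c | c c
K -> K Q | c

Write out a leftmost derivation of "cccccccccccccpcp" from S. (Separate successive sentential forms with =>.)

S => cQp   [S -> c Q p]
cQp => cKScp   [Q -> K S c]
cKScp => ccScp   [K -> c]
ccScp => cccQpcp   [S -> c Q p]
cccQpcp => cccKScpcp   [Q -> K S c]
cccKScpcp => cccKQScpcp   [K -> K Q]
cccKQScpcp => cccKQQScpcp   [K -> K Q]
cccKQQScpcp => cccKQQQScpcp   [K -> K Q]
cccKQQQScpcp => ccccQQQScpcp   [K -> c]
ccccQQQScpcp => ccccQcQQScpcp   [Q -> Q c]
ccccQcQQScpcp => cccccccQQScpcp   [Q -> c c]
cccccccQQScpcp => cccccccccQScpcp   [Q -> c c]
cccccccccQScpcp => cccccccccccScpcp   [Q -> c c]
cccccccccccScpcp => cccccccccccccpcp   [S -> c]

S=>cQp=>cKScp=>ccScp=>cccQpcp=>cccKScpcp=>cccKQScpcp=>cccKQQScpcp=>cccKQQQScpcp=>ccccQQQScpcp=>ccccQcQQScpcp=>cccccccQQScpcp=>cccccccccQScpcp=>cccccccccccScpcp=>cccccccccccccpcp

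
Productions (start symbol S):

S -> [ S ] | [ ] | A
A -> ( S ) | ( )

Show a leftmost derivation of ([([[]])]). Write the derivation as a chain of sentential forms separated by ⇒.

S⇒A⇒(S)⇒([S])⇒([A])⇒([(S)])⇒([([S])])⇒([([[]])])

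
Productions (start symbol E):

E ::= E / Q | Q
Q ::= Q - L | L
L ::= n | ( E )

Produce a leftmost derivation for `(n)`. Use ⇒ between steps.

E ⇒ Q ⇒ L ⇒ (E) ⇒ (Q) ⇒ (L) ⇒ (n)

E ⇒ Q   [E ::= Q]
Q ⇒ L   [Q ::= L]
L ⇒ (E)   [L ::= ( E )]
(E) ⇒ (Q)   [E ::= Q]
(Q) ⇒ (L)   [Q ::= L]
(L) ⇒ (n)   [L ::= n]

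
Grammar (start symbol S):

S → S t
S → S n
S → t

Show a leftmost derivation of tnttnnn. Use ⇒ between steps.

S ⇒ Sn ⇒ Snn ⇒ Snnn ⇒ Stnnn ⇒ Sttnnn ⇒ Snttnnn ⇒ tnttnnn

S ⇒ Sn   [S → S n]
Sn ⇒ Snn   [S → S n]
Snn ⇒ Snnn   [S → S n]
Snnn ⇒ Stnnn   [S → S t]
Stnnn ⇒ Sttnnn   [S → S t]
Sttnnn ⇒ Snttnnn   [S → S n]
Snttnnn ⇒ tnttnnn   [S → t]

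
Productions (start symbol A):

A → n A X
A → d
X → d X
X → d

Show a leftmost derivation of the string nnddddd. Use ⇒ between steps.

A ⇒ nAX ⇒ nnAXX ⇒ nndXX ⇒ nnddX ⇒ nndddX ⇒ nnddddX ⇒ nnddddd

A ⇒ nAX   [A → n A X]
nAX ⇒ nnAXX   [A → n A X]
nnAXX ⇒ nndXX   [A → d]
nndXX ⇒ nnddX   [X → d]
nnddX ⇒ nndddX   [X → d X]
nndddX ⇒ nnddddX   [X → d X]
nnddddX ⇒ nnddddd   [X → d]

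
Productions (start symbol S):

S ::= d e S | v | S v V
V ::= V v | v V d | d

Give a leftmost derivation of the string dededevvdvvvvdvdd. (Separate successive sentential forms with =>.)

S => deS => dedeS => dedeSvV => dedeSvVvV => dededeSvVvV => dededevvVvV => dededevvVvvV => dededevvdvvV => dededevvdvvvVd => dededevvdvvvvVdd => dededevvdvvvvVvdd => dededevvdvvvvdvdd

S => deS   [S ::= d e S]
deS => dedeS   [S ::= d e S]
dedeS => dedeSvV   [S ::= S v V]
dedeSvV => dedeSvVvV   [S ::= S v V]
dedeSvVvV => dededeSvVvV   [S ::= d e S]
dededeSvVvV => dededevvVvV   [S ::= v]
dededevvVvV => dededevvVvvV   [V ::= V v]
dededevvVvvV => dededevvdvvV   [V ::= d]
dededevvdvvV => dededevvdvvvVd   [V ::= v V d]
dededevvdvvvVd => dededevvdvvvvVdd   [V ::= v V d]
dededevvdvvvvVdd => dededevvdvvvvVvdd   [V ::= V v]
dededevvdvvvvVvdd => dededevvdvvvvdvdd   [V ::= d]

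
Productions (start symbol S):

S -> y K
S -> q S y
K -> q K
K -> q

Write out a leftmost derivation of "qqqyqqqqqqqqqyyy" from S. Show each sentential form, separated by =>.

S => qSy   [S -> q S y]
qSy => qqSyy   [S -> q S y]
qqSyy => qqqSyyy   [S -> q S y]
qqqSyyy => qqqyKyyy   [S -> y K]
qqqyKyyy => qqqyqKyyy   [K -> q K]
qqqyqKyyy => qqqyqqKyyy   [K -> q K]
qqqyqqKyyy => qqqyqqqKyyy   [K -> q K]
qqqyqqqKyyy => qqqyqqqqKyyy   [K -> q K]
qqqyqqqqKyyy => qqqyqqqqqKyyy   [K -> q K]
qqqyqqqqqKyyy => qqqyqqqqqqKyyy   [K -> q K]
qqqyqqqqqqKyyy => qqqyqqqqqqqKyyy   [K -> q K]
qqqyqqqqqqqKyyy => qqqyqqqqqqqqKyyy   [K -> q K]
qqqyqqqqqqqqKyyy => qqqyqqqqqqqqqyyy   [K -> q]

S => qSy => qqSyy => qqqSyyy => qqqyKyyy => qqqyqKyyy => qqqyqqKyyy => qqqyqqqKyyy => qqqyqqqqKyyy => qqqyqqqqqKyyy => qqqyqqqqqqKyyy => qqqyqqqqqqqKyyy => qqqyqqqqqqqqKyyy => qqqyqqqqqqqqqyyy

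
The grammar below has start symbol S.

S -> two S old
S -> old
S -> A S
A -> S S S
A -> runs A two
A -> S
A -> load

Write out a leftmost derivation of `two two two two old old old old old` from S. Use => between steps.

S => two S old   [S -> two S old]
two S old => two two S old old   [S -> two S old]
two two S old old => two two two S old old old   [S -> two S old]
two two two S old old old => two two two two S old old old old   [S -> two S old]
two two two two S old old old old => two two two two old old old old old   [S -> old]

S => two S old => two two S old old => two two two S old old old => two two two two S old old old old => two two two two old old old old old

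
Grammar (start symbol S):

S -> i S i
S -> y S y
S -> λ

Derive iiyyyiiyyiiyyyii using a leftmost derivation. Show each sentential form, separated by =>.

S => iSi => iiSii => iiySyii => iiyySyyii => iiyyySyyyii => iiyyyiSiyyyii => iiyyyiiSiiyyyii => iiyyyiiySyiiyyyii => iiyyyiiyyiiyyyii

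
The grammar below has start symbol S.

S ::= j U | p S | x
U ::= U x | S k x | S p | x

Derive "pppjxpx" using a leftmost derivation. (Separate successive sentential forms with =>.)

S => pS => ppS => pppS => pppjU => pppjUx => pppjSpx => pppjxpx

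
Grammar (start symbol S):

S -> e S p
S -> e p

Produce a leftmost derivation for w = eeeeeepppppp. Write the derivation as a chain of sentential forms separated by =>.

S => eSp   [S -> e S p]
eSp => eeSpp   [S -> e S p]
eeSpp => eeeSppp   [S -> e S p]
eeeSppp => eeeeSpppp   [S -> e S p]
eeeeSpppp => eeeeeSppppp   [S -> e S p]
eeeeeSppppp => eeeeeepppppp   [S -> e p]

S => eSp => eeSpp => eeeSppp => eeeeSpppp => eeeeeSppppp => eeeeeepppppp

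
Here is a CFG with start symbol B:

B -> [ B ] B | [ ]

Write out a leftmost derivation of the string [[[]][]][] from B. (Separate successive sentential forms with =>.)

B=>[B]B=>[[B]B]B=>[[[]]B]B=>[[[]][]]B=>[[[]][]][]

B => [B]B   [B -> [ B ] B]
[B]B => [[B]B]B   [B -> [ B ] B]
[[B]B]B => [[[]]B]B   [B -> [ ]]
[[[]]B]B => [[[]][]]B   [B -> [ ]]
[[[]][]]B => [[[]][]][]   [B -> [ ]]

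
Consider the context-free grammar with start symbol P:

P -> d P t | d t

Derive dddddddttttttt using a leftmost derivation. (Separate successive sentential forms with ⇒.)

P ⇒ dPt ⇒ ddPtt ⇒ dddPttt ⇒ ddddPtttt ⇒ dddddPttttt ⇒ ddddddPtttttt ⇒ dddddddttttttt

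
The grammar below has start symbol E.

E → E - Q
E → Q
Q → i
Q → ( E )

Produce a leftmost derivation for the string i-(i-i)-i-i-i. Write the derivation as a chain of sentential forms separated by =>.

E => E-Q   [E → E - Q]
E-Q => E-Q-Q   [E → E - Q]
E-Q-Q => E-Q-Q-Q   [E → E - Q]
E-Q-Q-Q => E-Q-Q-Q-Q   [E → E - Q]
E-Q-Q-Q-Q => Q-Q-Q-Q-Q   [E → Q]
Q-Q-Q-Q-Q => i-Q-Q-Q-Q   [Q → i]
i-Q-Q-Q-Q => i-(E)-Q-Q-Q   [Q → ( E )]
i-(E)-Q-Q-Q => i-(E-Q)-Q-Q-Q   [E → E - Q]
i-(E-Q)-Q-Q-Q => i-(Q-Q)-Q-Q-Q   [E → Q]
i-(Q-Q)-Q-Q-Q => i-(i-Q)-Q-Q-Q   [Q → i]
i-(i-Q)-Q-Q-Q => i-(i-i)-Q-Q-Q   [Q → i]
i-(i-i)-Q-Q-Q => i-(i-i)-i-Q-Q   [Q → i]
i-(i-i)-i-Q-Q => i-(i-i)-i-i-Q   [Q → i]
i-(i-i)-i-i-Q => i-(i-i)-i-i-i   [Q → i]

E=>E-Q=>E-Q-Q=>E-Q-Q-Q=>E-Q-Q-Q-Q=>Q-Q-Q-Q-Q=>i-Q-Q-Q-Q=>i-(E)-Q-Q-Q=>i-(E-Q)-Q-Q-Q=>i-(Q-Q)-Q-Q-Q=>i-(i-Q)-Q-Q-Q=>i-(i-i)-Q-Q-Q=>i-(i-i)-i-Q-Q=>i-(i-i)-i-i-Q=>i-(i-i)-i-i-i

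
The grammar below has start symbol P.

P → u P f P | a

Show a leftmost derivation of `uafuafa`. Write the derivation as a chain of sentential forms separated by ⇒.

P ⇒ uPfP ⇒ uafP ⇒ uafuPfP ⇒ uafuafP ⇒ uafuafa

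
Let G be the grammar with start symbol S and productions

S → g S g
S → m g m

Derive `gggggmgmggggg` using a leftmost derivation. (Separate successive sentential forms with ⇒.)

S ⇒ gSg ⇒ ggSgg ⇒ gggSggg ⇒ ggggSgggg ⇒ gggggSggggg ⇒ gggggmgmggggg

S ⇒ gSg   [S → g S g]
gSg ⇒ ggSgg   [S → g S g]
ggSgg ⇒ gggSggg   [S → g S g]
gggSggg ⇒ ggggSgggg   [S → g S g]
ggggSgggg ⇒ gggggSggggg   [S → g S g]
gggggSggggg ⇒ gggggmgmggggg   [S → m g m]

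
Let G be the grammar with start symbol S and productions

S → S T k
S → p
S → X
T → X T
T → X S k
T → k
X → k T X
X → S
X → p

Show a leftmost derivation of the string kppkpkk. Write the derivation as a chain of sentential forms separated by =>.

S => STk   [S → S T k]
STk => XTk   [S → X]
XTk => kTXTk   [X → k T X]
kTXTk => kXSkXTk   [T → X S k]
kXSkXTk => kpSkXTk   [X → p]
kpSkXTk => kpXkXTk   [S → X]
kpXkXTk => kppkXTk   [X → p]
kppkXTk => kppkpTk   [X → p]
kppkpTk => kppkpkk   [T → k]

S => STk => XTk => kTXTk => kXSkXTk => kpSkXTk => kpXkXTk => kppkXTk => kppkpTk => kppkpkk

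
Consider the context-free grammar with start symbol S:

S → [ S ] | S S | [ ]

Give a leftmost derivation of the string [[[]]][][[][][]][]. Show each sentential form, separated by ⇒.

S ⇒ SS ⇒ [S]S ⇒ [[S]]S ⇒ [[[]]]S ⇒ [[[]]]SS ⇒ [[[]]][]S ⇒ [[[]]][]SS ⇒ [[[]]][][S]S ⇒ [[[]]][][SS]S ⇒ [[[]]][][SSS]S ⇒ [[[]]][][[]SS]S ⇒ [[[]]][][[][]S]S ⇒ [[[]]][][[][][]]S ⇒ [[[]]][][[][][]][]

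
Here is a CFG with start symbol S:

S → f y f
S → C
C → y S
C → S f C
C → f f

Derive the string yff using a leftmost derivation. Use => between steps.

S => C => yS => yC => yff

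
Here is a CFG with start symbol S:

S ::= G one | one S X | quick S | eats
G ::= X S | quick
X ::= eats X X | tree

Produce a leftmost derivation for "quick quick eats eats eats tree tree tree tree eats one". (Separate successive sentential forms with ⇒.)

S ⇒ quick S ⇒ quick quick S ⇒ quick quick G one ⇒ quick quick X S one ⇒ quick quick eats X X S one ⇒ quick quick eats eats X X X S one ⇒ quick quick eats eats eats X X X X S one ⇒ quick quick eats eats eats tree X X X S one ⇒ quick quick eats eats eats tree tree X X S one ⇒ quick quick eats eats eats tree tree tree X S one ⇒ quick quick eats eats eats tree tree tree tree S one ⇒ quick quick eats eats eats tree tree tree tree eats one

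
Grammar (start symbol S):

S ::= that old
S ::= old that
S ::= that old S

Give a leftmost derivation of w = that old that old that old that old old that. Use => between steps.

S => that old S => that old that old S => that old that old that old S => that old that old that old that old S => that old that old that old that old old that

S => that old S   [S ::= that old S]
that old S => that old that old S   [S ::= that old S]
that old that old S => that old that old that old S   [S ::= that old S]
that old that old that old S => that old that old that old that old S   [S ::= that old S]
that old that old that old that old S => that old that old that old that old old that   [S ::= old that]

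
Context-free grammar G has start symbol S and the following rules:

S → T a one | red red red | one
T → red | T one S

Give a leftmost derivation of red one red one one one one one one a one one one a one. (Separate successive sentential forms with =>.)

S => T a one => T one S a one => T one S one S a one => red one S one S a one => red one T a one one S a one => red one T one S a one one S a one => red one T one S one S a one one S a one => red one T one S one S one S a one one S a one => red one red one S one S one S a one one S a one => red one red one one one S one S a one one S a one => red one red one one one one one S a one one S a one => red one red one one one one one one a one one S a one => red one red one one one one one one a one one one a one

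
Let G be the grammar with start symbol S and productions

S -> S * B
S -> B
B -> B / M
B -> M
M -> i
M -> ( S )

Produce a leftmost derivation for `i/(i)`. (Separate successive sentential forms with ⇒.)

S ⇒ B   [S -> B]
B ⇒ B/M   [B -> B / M]
B/M ⇒ M/M   [B -> M]
M/M ⇒ i/M   [M -> i]
i/M ⇒ i/(S)   [M -> ( S )]
i/(S) ⇒ i/(B)   [S -> B]
i/(B) ⇒ i/(M)   [B -> M]
i/(M) ⇒ i/(i)   [M -> i]

S ⇒ B ⇒ B/M ⇒ M/M ⇒ i/M ⇒ i/(S) ⇒ i/(B) ⇒ i/(M) ⇒ i/(i)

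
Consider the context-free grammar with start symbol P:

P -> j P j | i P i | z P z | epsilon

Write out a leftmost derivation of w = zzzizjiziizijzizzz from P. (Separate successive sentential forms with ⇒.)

P ⇒ zPz ⇒ zzPzz ⇒ zzzPzzz ⇒ zzziPizzz ⇒ zzzizPzizzz ⇒ zzzizjPjzizzz ⇒ zzzizjiPijzizzz ⇒ zzzizjizPzijzizzz ⇒ zzzizjiziPizijzizzz ⇒ zzzizjiziizijzizzz

P ⇒ zPz   [P -> z P z]
zPz ⇒ zzPzz   [P -> z P z]
zzPzz ⇒ zzzPzzz   [P -> z P z]
zzzPzzz ⇒ zzziPizzz   [P -> i P i]
zzziPizzz ⇒ zzzizPzizzz   [P -> z P z]
zzzizPzizzz ⇒ zzzizjPjzizzz   [P -> j P j]
zzzizjPjzizzz ⇒ zzzizjiPijzizzz   [P -> i P i]
zzzizjiPijzizzz ⇒ zzzizjizPzijzizzz   [P -> z P z]
zzzizjizPzijzizzz ⇒ zzzizjiziPizijzizzz   [P -> i P i]
zzzizjiziPizijzizzz ⇒ zzzizjiziizijzizzz   [P -> epsilon]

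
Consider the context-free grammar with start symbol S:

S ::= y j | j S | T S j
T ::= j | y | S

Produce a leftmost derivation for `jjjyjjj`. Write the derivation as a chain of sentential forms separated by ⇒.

S ⇒ TSj ⇒ jSj ⇒ jjSj ⇒ jjTSjj ⇒ jjjSjj ⇒ jjjyjjj

S ⇒ TSj   [S ::= T S j]
TSj ⇒ jSj   [T ::= j]
jSj ⇒ jjSj   [S ::= j S]
jjSj ⇒ jjTSjj   [S ::= T S j]
jjTSjj ⇒ jjjSjj   [T ::= j]
jjjSjj ⇒ jjjyjjj   [S ::= y j]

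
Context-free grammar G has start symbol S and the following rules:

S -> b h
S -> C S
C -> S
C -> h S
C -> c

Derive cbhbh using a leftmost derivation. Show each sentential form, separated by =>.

S => CS => cS => cCS => cSS => cbhS => cbhbh

S => CS   [S -> C S]
CS => cS   [C -> c]
cS => cCS   [S -> C S]
cCS => cSS   [C -> S]
cSS => cbhS   [S -> b h]
cbhS => cbhbh   [S -> b h]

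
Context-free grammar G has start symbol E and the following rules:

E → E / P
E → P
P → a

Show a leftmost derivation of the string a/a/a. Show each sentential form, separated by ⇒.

E ⇒ E/P   [E → E / P]
E/P ⇒ E/P/P   [E → E / P]
E/P/P ⇒ P/P/P   [E → P]
P/P/P ⇒ a/P/P   [P → a]
a/P/P ⇒ a/a/P   [P → a]
a/a/P ⇒ a/a/a   [P → a]

E ⇒ E/P ⇒ E/P/P ⇒ P/P/P ⇒ a/P/P ⇒ a/a/P ⇒ a/a/a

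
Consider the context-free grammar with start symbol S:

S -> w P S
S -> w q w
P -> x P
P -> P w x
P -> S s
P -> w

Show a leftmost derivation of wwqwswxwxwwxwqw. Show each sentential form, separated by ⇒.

S⇒wPS⇒wPwxS⇒wSswxS⇒wwqwswxS⇒wwqwswxwPS⇒wwqwswxwxPS⇒wwqwswxwxPwxS⇒wwqwswxwxwwxS⇒wwqwswxwxwwxwqw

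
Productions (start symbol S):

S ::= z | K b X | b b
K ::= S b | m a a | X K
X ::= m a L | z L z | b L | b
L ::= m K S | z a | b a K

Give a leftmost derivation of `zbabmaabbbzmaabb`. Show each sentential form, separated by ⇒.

S ⇒ KbX   [S ::= K b X]
KbX ⇒ XKbX   [K ::= X K]
XKbX ⇒ zLzKbX   [X ::= z L z]
zLzKbX ⇒ zbaKzKbX   [L ::= b a K]
zbaKzKbX ⇒ zbaSbzKbX   [K ::= S b]
zbaSbzKbX ⇒ zbaKbXbzKbX   [S ::= K b X]
zbaKbXbzKbX ⇒ zbaXKbXbzKbX   [K ::= X K]
zbaXKbXbzKbX ⇒ zbabKbXbzKbX   [X ::= b]
zbabKbXbzKbX ⇒ zbabmaabXbzKbX   [K ::= m a a]
zbabmaabXbzKbX ⇒ zbabmaabbbzKbX   [X ::= b]
zbabmaabbbzKbX ⇒ zbabmaabbbzmaabX   [K ::= m a a]
zbabmaabbbzmaabX ⇒ zbabmaabbbzmaabb   [X ::= b]

S⇒KbX⇒XKbX⇒zLzKbX⇒zbaKzKbX⇒zbaSbzKbX⇒zbaKbXbzKbX⇒zbaXKbXbzKbX⇒zbabKbXbzKbX⇒zbabmaabXbzKbX⇒zbabmaabbbzKbX⇒zbabmaabbbzmaabX⇒zbabmaabbbzmaabb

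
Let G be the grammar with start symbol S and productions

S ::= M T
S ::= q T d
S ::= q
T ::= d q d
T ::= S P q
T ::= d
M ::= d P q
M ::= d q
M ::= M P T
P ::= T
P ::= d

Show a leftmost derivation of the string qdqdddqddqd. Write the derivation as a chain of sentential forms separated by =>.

S=>qTd=>qSPqd=>qMTPqd=>qMPTTPqd=>qdqPTTPqd=>qdqdTTPqd=>qdqddTPqd=>qdqdddqdPqd=>qdqdddqddqd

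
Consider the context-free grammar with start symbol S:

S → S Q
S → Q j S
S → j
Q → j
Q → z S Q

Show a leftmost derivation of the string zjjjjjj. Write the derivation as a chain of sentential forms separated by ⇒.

S ⇒ SQ ⇒ QjSQ ⇒ zSQjSQ ⇒ zSQQjSQ ⇒ zjQQjSQ ⇒ zjjQjSQ ⇒ zjjjjSQ ⇒ zjjjjjQ ⇒ zjjjjjj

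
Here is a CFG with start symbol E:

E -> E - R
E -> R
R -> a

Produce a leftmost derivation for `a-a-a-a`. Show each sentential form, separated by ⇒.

E ⇒ E-R   [E -> E - R]
E-R ⇒ E-R-R   [E -> E - R]
E-R-R ⇒ E-R-R-R   [E -> E - R]
E-R-R-R ⇒ R-R-R-R   [E -> R]
R-R-R-R ⇒ a-R-R-R   [R -> a]
a-R-R-R ⇒ a-a-R-R   [R -> a]
a-a-R-R ⇒ a-a-a-R   [R -> a]
a-a-a-R ⇒ a-a-a-a   [R -> a]

E ⇒ E-R ⇒ E-R-R ⇒ E-R-R-R ⇒ R-R-R-R ⇒ a-R-R-R ⇒ a-a-R-R ⇒ a-a-a-R ⇒ a-a-a-a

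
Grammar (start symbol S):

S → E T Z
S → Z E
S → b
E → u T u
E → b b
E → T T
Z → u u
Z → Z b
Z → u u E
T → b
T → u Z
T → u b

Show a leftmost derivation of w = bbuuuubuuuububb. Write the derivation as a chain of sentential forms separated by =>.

S => ETZ => bbTZ => bbuZZ => bbuuuEZ => bbuuuuTuZ => bbuuuubuZ => bbuuuubuZb => bbuuuubuuuEb => bbuuuubuuuTTb => bbuuuubuuuubTb => bbuuuubuuuububb

S => ETZ   [S → E T Z]
ETZ => bbTZ   [E → b b]
bbTZ => bbuZZ   [T → u Z]
bbuZZ => bbuuuEZ   [Z → u u E]
bbuuuEZ => bbuuuuTuZ   [E → u T u]
bbuuuuTuZ => bbuuuubuZ   [T → b]
bbuuuubuZ => bbuuuubuZb   [Z → Z b]
bbuuuubuZb => bbuuuubuuuEb   [Z → u u E]
bbuuuubuuuEb => bbuuuubuuuTTb   [E → T T]
bbuuuubuuuTTb => bbuuuubuuuubTb   [T → u b]
bbuuuubuuuubTb => bbuuuubuuuububb   [T → u b]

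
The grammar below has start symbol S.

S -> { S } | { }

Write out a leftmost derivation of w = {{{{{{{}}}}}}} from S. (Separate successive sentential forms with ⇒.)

S ⇒ {S} ⇒ {{S}} ⇒ {{{S}}} ⇒ {{{{S}}}} ⇒ {{{{{S}}}}} ⇒ {{{{{{S}}}}}} ⇒ {{{{{{{}}}}}}}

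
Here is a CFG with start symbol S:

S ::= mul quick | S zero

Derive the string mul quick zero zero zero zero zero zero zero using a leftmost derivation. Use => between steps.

S => S zero => S zero zero => S zero zero zero => S zero zero zero zero => S zero zero zero zero zero => S zero zero zero zero zero zero => S zero zero zero zero zero zero zero => mul quick zero zero zero zero zero zero zero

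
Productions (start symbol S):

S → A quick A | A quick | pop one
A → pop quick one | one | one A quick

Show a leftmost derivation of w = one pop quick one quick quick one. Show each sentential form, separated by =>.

S => A quick A => one A quick quick A => one pop quick one quick quick A => one pop quick one quick quick one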